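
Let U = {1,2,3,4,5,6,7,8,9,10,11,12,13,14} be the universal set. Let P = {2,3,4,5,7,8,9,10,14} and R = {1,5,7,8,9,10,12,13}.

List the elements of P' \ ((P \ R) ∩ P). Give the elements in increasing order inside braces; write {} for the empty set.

P' = {1,6,11,12,13}
P \ R = {2,3,4,14}
(P \ R) ∩ P = {2,3,4,14}
P' \ ((P \ R) ∩ P) = {1,6,11,12,13}

{1,6,11,12,13}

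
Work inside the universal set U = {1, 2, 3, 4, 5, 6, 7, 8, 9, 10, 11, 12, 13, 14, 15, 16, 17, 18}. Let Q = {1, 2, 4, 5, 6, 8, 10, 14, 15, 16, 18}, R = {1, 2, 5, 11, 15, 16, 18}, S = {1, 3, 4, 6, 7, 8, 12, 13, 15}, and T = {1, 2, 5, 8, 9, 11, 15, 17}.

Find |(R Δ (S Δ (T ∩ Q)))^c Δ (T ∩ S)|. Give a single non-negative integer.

T ∩ Q = {1, 2, 5, 8, 15}
S Δ (T ∩ Q) = {2, 3, 4, 5, 6, 7, 12, 13}
R Δ (S Δ (T ∩ Q)) = {1, 3, 4, 6, 7, 11, 12, 13, 15, 16, 18}
(R Δ (S Δ (T ∩ Q)))^c = {2, 5, 8, 9, 10, 14, 17}
T ∩ S = {1, 8, 15}
(R Δ (S Δ (T ∩ Q)))^c Δ (T ∩ S) = {1, 2, 5, 9, 10, 14, 15, 17}
|(R Δ (S Δ (T ∩ Q)))^c Δ (T ∩ S)| = 8

8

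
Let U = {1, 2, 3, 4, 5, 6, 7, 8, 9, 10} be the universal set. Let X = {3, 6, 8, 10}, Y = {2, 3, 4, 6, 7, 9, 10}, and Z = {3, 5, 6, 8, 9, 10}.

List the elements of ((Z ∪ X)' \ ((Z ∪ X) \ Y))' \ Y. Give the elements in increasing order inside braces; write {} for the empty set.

{5, 8}

Z ∪ X = {3, 5, 6, 8, 9, 10}
(Z ∪ X)' = {1, 2, 4, 7}
(Z ∪ X) \ Y = {5, 8}
(Z ∪ X)' \ ((Z ∪ X) \ Y) = {1, 2, 4, 7}
((Z ∪ X)' \ ((Z ∪ X) \ Y))' = {3, 5, 6, 8, 9, 10}
((Z ∪ X)' \ ((Z ∪ X) \ Y))' \ Y = {5, 8}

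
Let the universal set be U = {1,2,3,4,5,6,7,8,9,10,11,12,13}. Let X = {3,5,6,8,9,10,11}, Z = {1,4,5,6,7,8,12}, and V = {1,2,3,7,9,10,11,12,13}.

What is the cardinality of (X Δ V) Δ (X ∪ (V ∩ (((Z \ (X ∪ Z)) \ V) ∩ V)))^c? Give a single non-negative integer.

4

X Δ V = {1,2,5,6,7,8,12,13}
X ∪ Z = {1,3,4,5,6,7,8,9,10,11,12}
Z \ (X ∪ Z) = {}
(Z \ (X ∪ Z)) \ V = {}
((Z \ (X ∪ Z)) \ V) ∩ V = {}
V ∩ (((Z \ (X ∪ Z)) \ V) ∩ V) = {}
X ∪ (V ∩ (((Z \ (X ∪ Z)) \ V) ∩ V)) = {3,5,6,8,9,10,11}
(X ∪ (V ∩ (((Z \ (X ∪ Z)) \ V) ∩ V)))^c = {1,2,4,7,12,13}
(X Δ V) Δ (X ∪ (V ∩ (((Z \ (X ∪ Z)) \ V) ∩ V)))^c = {4,5,6,8}
|(X Δ V) Δ (X ∪ (V ∩ (((Z \ (X ∪ Z)) \ V) ∩ V)))^c| = 4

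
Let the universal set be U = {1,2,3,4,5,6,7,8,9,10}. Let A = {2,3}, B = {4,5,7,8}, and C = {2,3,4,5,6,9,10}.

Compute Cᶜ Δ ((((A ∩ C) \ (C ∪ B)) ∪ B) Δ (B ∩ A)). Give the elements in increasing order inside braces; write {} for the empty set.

Cᶜ = {1,7,8}
A ∩ C = {2,3}
C ∪ B = {2,3,4,5,6,7,8,9,10}
(A ∩ C) \ (C ∪ B) = {}
((A ∩ C) \ (C ∪ B)) ∪ B = {4,5,7,8}
B ∩ A = {}
(((A ∩ C) \ (C ∪ B)) ∪ B) Δ (B ∩ A) = {4,5,7,8}
Cᶜ Δ ((((A ∩ C) \ (C ∪ B)) ∪ B) Δ (B ∩ A)) = {1,4,5}

{1,4,5}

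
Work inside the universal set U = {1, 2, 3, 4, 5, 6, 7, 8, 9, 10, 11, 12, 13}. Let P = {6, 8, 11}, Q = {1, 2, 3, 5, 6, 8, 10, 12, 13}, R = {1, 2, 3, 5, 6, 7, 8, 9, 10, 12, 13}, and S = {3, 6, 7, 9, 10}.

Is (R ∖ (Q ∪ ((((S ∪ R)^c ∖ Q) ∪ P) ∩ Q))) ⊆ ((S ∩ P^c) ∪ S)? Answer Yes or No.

S ∪ R = {1, 2, 3, 5, 6, 7, 8, 9, 10, 12, 13}
(S ∪ R)^c = {4, 11}
(S ∪ R)^c ∖ Q = {4, 11}
((S ∪ R)^c ∖ Q) ∪ P = {4, 6, 8, 11}
(((S ∪ R)^c ∖ Q) ∪ P) ∩ Q = {6, 8}
Q ∪ ((((S ∪ R)^c ∖ Q) ∪ P) ∩ Q) = {1, 2, 3, 5, 6, 8, 10, 12, 13}
R ∖ (Q ∪ ((((S ∪ R)^c ∖ Q) ∪ P) ∩ Q)) = {7, 9}
P^c = {1, 2, 3, 4, 5, 7, 9, 10, 12, 13}
S ∩ P^c = {3, 7, 9, 10}
(S ∩ P^c) ∪ S = {3, 6, 7, 9, 10}
Every element of {7, 9} is in {3, 6, 7, 9, 10}, so R ∖ (Q ∪ ((((S ∪ R)^c ∖ Q) ∪ P) ∩ Q)) ⊆ (S ∩ P^c) ∪ S.

Yes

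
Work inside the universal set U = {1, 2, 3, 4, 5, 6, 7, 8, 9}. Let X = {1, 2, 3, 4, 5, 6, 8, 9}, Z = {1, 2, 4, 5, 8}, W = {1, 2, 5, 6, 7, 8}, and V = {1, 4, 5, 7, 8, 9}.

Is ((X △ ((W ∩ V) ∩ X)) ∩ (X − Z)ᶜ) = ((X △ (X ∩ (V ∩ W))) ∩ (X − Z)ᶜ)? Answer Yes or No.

Yes

W ∩ V = {1, 5, 7, 8}
(W ∩ V) ∩ X = {1, 5, 8}
X △ ((W ∩ V) ∩ X) = {2, 3, 4, 6, 9}
X − Z = {3, 6, 9}
(X − Z)ᶜ = {1, 2, 4, 5, 7, 8}
(X △ ((W ∩ V) ∩ X)) ∩ (X − Z)ᶜ = {2, 4}
V ∩ W = {1, 5, 7, 8}
X ∩ (V ∩ W) = {1, 5, 8}
X △ (X ∩ (V ∩ W)) = {2, 3, 4, 6, 9}
(X △ (X ∩ (V ∩ W))) ∩ (X − Z)ᶜ = {2, 4}
Both equal {2, 4}, so (X △ ((W ∩ V) ∩ X)) ∩ (X − Z)ᶜ = (X △ (X ∩ (V ∩ W))) ∩ (X − Z)ᶜ.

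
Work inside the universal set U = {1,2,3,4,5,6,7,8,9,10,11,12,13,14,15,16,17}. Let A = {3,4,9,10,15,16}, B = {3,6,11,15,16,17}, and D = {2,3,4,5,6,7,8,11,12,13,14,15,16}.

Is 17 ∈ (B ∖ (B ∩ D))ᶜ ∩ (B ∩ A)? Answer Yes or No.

No

17 ∈ B and 17 ∉ D, so 17 ∉ B ∩ D
17 ∈ B and 17 ∉ (B ∩ D), so 17 ∈ B ∖ (B ∩ D)
17 ∉ (B ∖ (B ∩ D))ᶜ since 17 ∈ (B ∖ (B ∩ D))
17 ∈ B and 17 ∉ A, so 17 ∉ B ∩ A
17 ∉ (B ∖ (B ∩ D))ᶜ and 17 ∉ (B ∩ A), so 17 ∉ (B ∖ (B ∩ D))ᶜ ∩ (B ∩ A)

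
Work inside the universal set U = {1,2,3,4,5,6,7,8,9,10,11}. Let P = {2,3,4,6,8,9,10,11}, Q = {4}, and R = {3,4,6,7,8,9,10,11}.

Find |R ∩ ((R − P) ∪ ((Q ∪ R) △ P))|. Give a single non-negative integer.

1

R − P = {7}
Q ∪ R = {3,4,6,7,8,9,10,11}
(Q ∪ R) △ P = {2,7}
(R − P) ∪ ((Q ∪ R) △ P) = {2,7}
R ∩ ((R − P) ∪ ((Q ∪ R) △ P)) = {7}
|R ∩ ((R − P) ∪ ((Q ∪ R) △ P))| = 1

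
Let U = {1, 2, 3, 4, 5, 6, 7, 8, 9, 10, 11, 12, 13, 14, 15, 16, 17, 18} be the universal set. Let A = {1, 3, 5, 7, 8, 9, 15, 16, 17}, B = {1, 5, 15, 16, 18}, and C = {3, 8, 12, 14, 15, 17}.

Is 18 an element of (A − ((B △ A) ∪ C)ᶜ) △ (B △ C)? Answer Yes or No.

Yes

18 ∈ B and 18 ∉ A, so 18 ∈ B △ A
18 ∈ (B △ A) and 18 ∉ C, so 18 ∈ (B △ A) ∪ C
18 ∉ ((B △ A) ∪ C)ᶜ since 18 ∈ ((B △ A) ∪ C)
18 ∉ A and 18 ∉ ((B △ A) ∪ C)ᶜ, so 18 ∉ A − ((B △ A) ∪ C)ᶜ
18 ∈ B and 18 ∉ C, so 18 ∈ B △ C
18 ∉ (A − ((B △ A) ∪ C)ᶜ) and 18 ∈ (B △ C), so 18 ∈ (A − ((B △ A) ∪ C)ᶜ) △ (B △ C)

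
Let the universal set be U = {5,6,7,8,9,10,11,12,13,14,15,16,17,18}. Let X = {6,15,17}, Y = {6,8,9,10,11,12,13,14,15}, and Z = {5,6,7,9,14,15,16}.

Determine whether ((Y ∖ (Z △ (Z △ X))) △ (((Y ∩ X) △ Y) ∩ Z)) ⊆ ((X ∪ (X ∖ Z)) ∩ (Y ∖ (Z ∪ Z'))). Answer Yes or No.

Z △ X = {5,7,9,14,16,17}
Z △ (Z △ X) = {6,15,17}
Y ∖ (Z △ (Z △ X)) = {8,9,10,11,12,13,14}
Y ∩ X = {6,15}
(Y ∩ X) △ Y = {8,9,10,11,12,13,14}
((Y ∩ X) △ Y) ∩ Z = {9,14}
(Y ∖ (Z △ (Z △ X))) △ (((Y ∩ X) △ Y) ∩ Z) = {8,10,11,12,13}
X ∖ Z = {17}
X ∪ (X ∖ Z) = {6,15,17}
Z' = {8,10,11,12,13,17,18}
Z ∪ Z' = {5,6,7,8,9,10,11,12,13,14,15,16,17,18}
Y ∖ (Z ∪ Z') = {}
(X ∪ (X ∖ Z)) ∩ (Y ∖ (Z ∪ Z')) = {}
8 ∈ (Y ∖ (Z △ (Z △ X))) △ (((Y ∩ X) △ Y) ∩ Z) but 8 ∉ (X ∪ (X ∖ Z)) ∩ (Y ∖ (Z ∪ Z')), so the inclusion fails.

No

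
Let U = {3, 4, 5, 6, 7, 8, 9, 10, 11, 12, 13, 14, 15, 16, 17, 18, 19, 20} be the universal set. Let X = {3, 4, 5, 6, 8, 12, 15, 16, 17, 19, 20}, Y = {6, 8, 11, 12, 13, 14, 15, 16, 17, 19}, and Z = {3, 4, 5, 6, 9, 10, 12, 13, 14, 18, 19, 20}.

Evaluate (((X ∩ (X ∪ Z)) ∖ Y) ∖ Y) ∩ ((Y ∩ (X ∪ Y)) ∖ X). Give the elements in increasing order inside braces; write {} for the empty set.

{}

X ∪ Z = {3, 4, 5, 6, 8, 9, 10, 12, 13, 14, 15, 16, 17, 18, 19, 20}
X ∩ (X ∪ Z) = {3, 4, 5, 6, 8, 12, 15, 16, 17, 19, 20}
(X ∩ (X ∪ Z)) ∖ Y = {3, 4, 5, 20}
((X ∩ (X ∪ Z)) ∖ Y) ∖ Y = {3, 4, 5, 20}
X ∪ Y = {3, 4, 5, 6, 8, 11, 12, 13, 14, 15, 16, 17, 19, 20}
Y ∩ (X ∪ Y) = {6, 8, 11, 12, 13, 14, 15, 16, 17, 19}
(Y ∩ (X ∪ Y)) ∖ X = {11, 13, 14}
(((X ∩ (X ∪ Z)) ∖ Y) ∖ Y) ∩ ((Y ∩ (X ∪ Y)) ∖ X) = {}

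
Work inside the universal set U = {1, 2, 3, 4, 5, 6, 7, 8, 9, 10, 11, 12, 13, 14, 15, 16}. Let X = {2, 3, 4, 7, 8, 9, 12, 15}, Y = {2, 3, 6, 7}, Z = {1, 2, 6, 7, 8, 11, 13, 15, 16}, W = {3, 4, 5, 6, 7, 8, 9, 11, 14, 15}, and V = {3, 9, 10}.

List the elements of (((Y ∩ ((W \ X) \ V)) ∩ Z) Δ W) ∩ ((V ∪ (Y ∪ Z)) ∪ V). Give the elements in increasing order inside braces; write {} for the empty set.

W \ X = {5, 6, 11, 14}
(W \ X) \ V = {5, 6, 11, 14}
Y ∩ ((W \ X) \ V) = {6}
(Y ∩ ((W \ X) \ V)) ∩ Z = {6}
((Y ∩ ((W \ X) \ V)) ∩ Z) Δ W = {3, 4, 5, 7, 8, 9, 11, 14, 15}
Y ∪ Z = {1, 2, 3, 6, 7, 8, 11, 13, 15, 16}
V ∪ (Y ∪ Z) = {1, 2, 3, 6, 7, 8, 9, 10, 11, 13, 15, 16}
(V ∪ (Y ∪ Z)) ∪ V = {1, 2, 3, 6, 7, 8, 9, 10, 11, 13, 15, 16}
(((Y ∩ ((W \ X) \ V)) ∩ Z) Δ W) ∩ ((V ∪ (Y ∪ Z)) ∪ V) = {3, 7, 8, 9, 11, 15}

{3, 7, 8, 9, 11, 15}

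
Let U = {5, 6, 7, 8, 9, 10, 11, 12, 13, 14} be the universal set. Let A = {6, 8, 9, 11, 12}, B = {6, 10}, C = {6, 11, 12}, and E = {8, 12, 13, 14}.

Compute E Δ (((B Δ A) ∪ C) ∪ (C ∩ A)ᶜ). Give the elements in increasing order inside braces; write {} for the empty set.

B Δ A = {8, 9, 10, 11, 12}
(B Δ A) ∪ C = {6, 8, 9, 10, 11, 12}
C ∩ A = {6, 11, 12}
(C ∩ A)ᶜ = {5, 7, 8, 9, 10, 13, 14}
((B Δ A) ∪ C) ∪ (C ∩ A)ᶜ = {5, 6, 7, 8, 9, 10, 11, 12, 13, 14}
E Δ (((B Δ A) ∪ C) ∪ (C ∩ A)ᶜ) = {5, 6, 7, 9, 10, 11}

{5, 6, 7, 9, 10, 11}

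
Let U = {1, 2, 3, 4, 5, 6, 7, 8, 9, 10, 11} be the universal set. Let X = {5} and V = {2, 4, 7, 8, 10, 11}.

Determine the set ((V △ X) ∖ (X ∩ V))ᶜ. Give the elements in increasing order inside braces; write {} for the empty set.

V △ X = {2, 4, 5, 7, 8, 10, 11}
X ∩ V = {}
(V △ X) ∖ (X ∩ V) = {2, 4, 5, 7, 8, 10, 11}
((V △ X) ∖ (X ∩ V))ᶜ = {1, 3, 6, 9}

{1, 3, 6, 9}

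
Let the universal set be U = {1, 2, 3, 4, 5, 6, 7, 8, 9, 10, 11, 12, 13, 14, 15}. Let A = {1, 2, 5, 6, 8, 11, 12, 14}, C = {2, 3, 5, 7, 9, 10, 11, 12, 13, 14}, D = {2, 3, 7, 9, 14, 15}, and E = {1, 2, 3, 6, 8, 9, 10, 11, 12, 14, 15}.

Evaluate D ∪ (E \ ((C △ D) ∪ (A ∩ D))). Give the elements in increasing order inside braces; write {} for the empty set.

{1, 2, 3, 6, 7, 8, 9, 14, 15}

C △ D = {5, 10, 11, 12, 13, 15}
A ∩ D = {2, 14}
(C △ D) ∪ (A ∩ D) = {2, 5, 10, 11, 12, 13, 14, 15}
E \ ((C △ D) ∪ (A ∩ D)) = {1, 3, 6, 8, 9}
D ∪ (E \ ((C △ D) ∪ (A ∩ D))) = {1, 2, 3, 6, 7, 8, 9, 14, 15}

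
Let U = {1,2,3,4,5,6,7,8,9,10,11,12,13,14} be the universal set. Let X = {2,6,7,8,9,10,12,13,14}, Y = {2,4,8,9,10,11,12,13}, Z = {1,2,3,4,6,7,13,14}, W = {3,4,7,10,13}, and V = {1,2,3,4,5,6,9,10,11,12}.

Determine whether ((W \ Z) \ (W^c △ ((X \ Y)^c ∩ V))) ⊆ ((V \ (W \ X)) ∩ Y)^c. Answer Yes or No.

Yes

W \ Z = {10}
W^c = {1,2,5,6,8,9,11,12,14}
X \ Y = {6,7,14}
(X \ Y)^c = {1,2,3,4,5,8,9,10,11,12,13}
(X \ Y)^c ∩ V = {1,2,3,4,5,9,10,11,12}
W^c △ ((X \ Y)^c ∩ V) = {3,4,6,8,10,14}
(W \ Z) \ (W^c △ ((X \ Y)^c ∩ V)) = {}
W \ X = {3,4}
V \ (W \ X) = {1,2,5,6,9,10,11,12}
(V \ (W \ X)) ∩ Y = {2,9,10,11,12}
((V \ (W \ X)) ∩ Y)^c = {1,3,4,5,6,7,8,13,14}
Every element of {} is in {1,3,4,5,6,7,8,13,14}, so (W \ Z) \ (W^c △ ((X \ Y)^c ∩ V)) ⊆ ((V \ (W \ X)) ∩ Y)^c.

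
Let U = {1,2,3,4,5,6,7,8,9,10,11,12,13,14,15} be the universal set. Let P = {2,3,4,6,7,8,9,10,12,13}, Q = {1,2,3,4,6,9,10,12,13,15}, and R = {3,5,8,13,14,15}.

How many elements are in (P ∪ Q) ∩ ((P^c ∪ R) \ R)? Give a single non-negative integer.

1

P ∪ Q = {1,2,3,4,6,7,8,9,10,12,13,15}
P^c = {1,5,11,14,15}
P^c ∪ R = {1,3,5,8,11,13,14,15}
(P^c ∪ R) \ R = {1,11}
(P ∪ Q) ∩ ((P^c ∪ R) \ R) = {1}
|(P ∪ Q) ∩ ((P^c ∪ R) \ R)| = 1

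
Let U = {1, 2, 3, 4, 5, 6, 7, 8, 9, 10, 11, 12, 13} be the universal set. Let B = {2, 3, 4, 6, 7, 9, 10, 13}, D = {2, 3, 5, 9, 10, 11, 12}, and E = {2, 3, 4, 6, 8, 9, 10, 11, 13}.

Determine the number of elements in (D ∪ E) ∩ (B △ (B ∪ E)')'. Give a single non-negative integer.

D ∪ E = {2, 3, 4, 5, 6, 8, 9, 10, 11, 12, 13}
B ∪ E = {2, 3, 4, 6, 7, 8, 9, 10, 11, 13}
(B ∪ E)' = {1, 5, 12}
B △ (B ∪ E)' = {1, 2, 3, 4, 5, 6, 7, 9, 10, 12, 13}
(B △ (B ∪ E)')' = {8, 11}
(D ∪ E) ∩ (B △ (B ∪ E)')' = {8, 11}
|(D ∪ E) ∩ (B △ (B ∪ E)')'| = 2

2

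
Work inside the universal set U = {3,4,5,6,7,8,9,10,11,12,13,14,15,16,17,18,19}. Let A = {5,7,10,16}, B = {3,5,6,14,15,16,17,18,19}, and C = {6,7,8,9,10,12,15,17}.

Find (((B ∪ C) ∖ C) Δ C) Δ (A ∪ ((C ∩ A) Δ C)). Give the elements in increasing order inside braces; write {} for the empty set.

B ∪ C = {3,5,6,7,8,9,10,12,14,15,16,17,18,19}
(B ∪ C) ∖ C = {3,5,14,16,18,19}
((B ∪ C) ∖ C) Δ C = {3,5,6,7,8,9,10,12,14,15,16,17,18,19}
C ∩ A = {7,10}
(C ∩ A) Δ C = {6,8,9,12,15,17}
A ∪ ((C ∩ A) Δ C) = {5,6,7,8,9,10,12,15,16,17}
(((B ∪ C) ∖ C) Δ C) Δ (A ∪ ((C ∩ A) Δ C)) = {3,14,18,19}

{3,14,18,19}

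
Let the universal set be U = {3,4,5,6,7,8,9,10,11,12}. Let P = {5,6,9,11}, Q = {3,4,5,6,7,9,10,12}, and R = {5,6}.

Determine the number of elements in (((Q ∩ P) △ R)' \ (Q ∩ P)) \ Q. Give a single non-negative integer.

2

Q ∩ P = {5,6,9}
(Q ∩ P) △ R = {9}
((Q ∩ P) △ R)' = {3,4,5,6,7,8,10,11,12}
((Q ∩ P) △ R)' \ (Q ∩ P) = {3,4,7,8,10,11,12}
(((Q ∩ P) △ R)' \ (Q ∩ P)) \ Q = {8,11}
|(((Q ∩ P) △ R)' \ (Q ∩ P)) \ Q| = 2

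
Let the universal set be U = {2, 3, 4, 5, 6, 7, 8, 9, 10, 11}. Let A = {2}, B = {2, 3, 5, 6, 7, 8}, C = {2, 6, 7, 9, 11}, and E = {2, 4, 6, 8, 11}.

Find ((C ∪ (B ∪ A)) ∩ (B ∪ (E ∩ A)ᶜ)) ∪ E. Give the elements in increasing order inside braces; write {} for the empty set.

B ∪ A = {2, 3, 5, 6, 7, 8}
C ∪ (B ∪ A) = {2, 3, 5, 6, 7, 8, 9, 11}
E ∩ A = {2}
(E ∩ A)ᶜ = {3, 4, 5, 6, 7, 8, 9, 10, 11}
B ∪ (E ∩ A)ᶜ = {2, 3, 4, 5, 6, 7, 8, 9, 10, 11}
(C ∪ (B ∪ A)) ∩ (B ∪ (E ∩ A)ᶜ) = {2, 3, 5, 6, 7, 8, 9, 11}
((C ∪ (B ∪ A)) ∩ (B ∪ (E ∩ A)ᶜ)) ∪ E = {2, 3, 4, 5, 6, 7, 8, 9, 11}

{2, 3, 4, 5, 6, 7, 8, 9, 11}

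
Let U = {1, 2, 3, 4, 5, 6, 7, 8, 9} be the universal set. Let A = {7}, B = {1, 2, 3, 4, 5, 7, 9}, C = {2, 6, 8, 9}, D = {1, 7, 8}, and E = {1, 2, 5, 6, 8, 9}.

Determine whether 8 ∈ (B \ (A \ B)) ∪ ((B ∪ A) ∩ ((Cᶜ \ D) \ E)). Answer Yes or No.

8 ∉ A and 8 ∉ B, so 8 ∉ A \ B
8 ∉ B and 8 ∉ (A \ B), so 8 ∉ B \ (A \ B)
8 ∉ B and 8 ∉ A, so 8 ∉ B ∪ A
8 ∈ C, so 8 ∉ Cᶜ
8 ∉ Cᶜ and 8 ∈ D, so 8 ∉ Cᶜ \ D
8 ∉ (Cᶜ \ D) and 8 ∈ E, so 8 ∉ (Cᶜ \ D) \ E
8 ∉ (B ∪ A) and 8 ∉ ((Cᶜ \ D) \ E), so 8 ∉ (B ∪ A) ∩ ((Cᶜ \ D) \ E)
8 ∉ (B \ (A \ B)) and 8 ∉ ((B ∪ A) ∩ ((Cᶜ \ D) \ E)), so 8 ∉ (B \ (A \ B)) ∪ ((B ∪ A) ∩ ((Cᶜ \ D) \ E))

No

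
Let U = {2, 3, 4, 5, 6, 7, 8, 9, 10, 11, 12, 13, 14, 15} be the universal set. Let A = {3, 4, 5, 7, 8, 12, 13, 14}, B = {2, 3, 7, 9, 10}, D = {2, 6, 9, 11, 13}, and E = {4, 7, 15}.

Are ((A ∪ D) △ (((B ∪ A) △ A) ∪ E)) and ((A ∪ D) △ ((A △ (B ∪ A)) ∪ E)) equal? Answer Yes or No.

A ∪ D = {2, 3, 4, 5, 6, 7, 8, 9, 11, 12, 13, 14}
B ∪ A = {2, 3, 4, 5, 7, 8, 9, 10, 12, 13, 14}
(B ∪ A) △ A = {2, 9, 10}
((B ∪ A) △ A) ∪ E = {2, 4, 7, 9, 10, 15}
(A ∪ D) △ (((B ∪ A) △ A) ∪ E) = {3, 5, 6, 8, 10, 11, 12, 13, 14, 15}
A △ (B ∪ A) = {2, 9, 10}
(A △ (B ∪ A)) ∪ E = {2, 4, 7, 9, 10, 15}
(A ∪ D) △ ((A △ (B ∪ A)) ∪ E) = {3, 5, 6, 8, 10, 11, 12, 13, 14, 15}
Both equal {3, 5, 6, 8, 10, 11, 12, 13, 14, 15}, so (A ∪ D) △ (((B ∪ A) △ A) ∪ E) = (A ∪ D) △ ((A △ (B ∪ A)) ∪ E).

Yes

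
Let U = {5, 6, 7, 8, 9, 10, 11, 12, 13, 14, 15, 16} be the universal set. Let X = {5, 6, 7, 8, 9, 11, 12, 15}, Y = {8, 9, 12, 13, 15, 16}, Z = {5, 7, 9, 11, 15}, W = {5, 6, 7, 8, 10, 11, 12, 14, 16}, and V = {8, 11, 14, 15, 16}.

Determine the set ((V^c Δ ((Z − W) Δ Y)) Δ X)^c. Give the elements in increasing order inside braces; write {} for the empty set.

{5, 6, 7, 8, 9, 13, 14}

V^c = {5, 6, 7, 9, 10, 12, 13}
Z − W = {9, 15}
(Z − W) Δ Y = {8, 12, 13, 16}
V^c Δ ((Z − W) Δ Y) = {5, 6, 7, 8, 9, 10, 16}
(V^c Δ ((Z − W) Δ Y)) Δ X = {10, 11, 12, 15, 16}
((V^c Δ ((Z − W) Δ Y)) Δ X)^c = {5, 6, 7, 8, 9, 13, 14}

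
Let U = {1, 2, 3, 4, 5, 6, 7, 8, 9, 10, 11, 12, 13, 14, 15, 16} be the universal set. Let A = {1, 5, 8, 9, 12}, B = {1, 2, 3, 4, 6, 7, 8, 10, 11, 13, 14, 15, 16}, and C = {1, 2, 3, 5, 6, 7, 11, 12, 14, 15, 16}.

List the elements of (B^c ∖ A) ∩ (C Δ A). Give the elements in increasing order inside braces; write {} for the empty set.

{}

B^c = {5, 9, 12}
B^c ∖ A = {}
C Δ A = {2, 3, 6, 7, 8, 9, 11, 14, 15, 16}
(B^c ∖ A) ∩ (C Δ A) = {}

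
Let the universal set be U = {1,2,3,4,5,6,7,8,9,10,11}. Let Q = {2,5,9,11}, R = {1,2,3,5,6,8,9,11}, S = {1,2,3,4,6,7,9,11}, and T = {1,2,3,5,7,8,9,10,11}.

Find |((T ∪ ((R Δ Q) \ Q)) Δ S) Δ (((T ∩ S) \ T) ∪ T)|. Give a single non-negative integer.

R Δ Q = {1,3,6,8}
(R Δ Q) \ Q = {1,3,6,8}
T ∪ ((R Δ Q) \ Q) = {1,2,3,5,6,7,8,9,10,11}
(T ∪ ((R Δ Q) \ Q)) Δ S = {4,5,8,10}
T ∩ S = {1,2,3,7,9,11}
(T ∩ S) \ T = {}
((T ∩ S) \ T) ∪ T = {1,2,3,5,7,8,9,10,11}
((T ∪ ((R Δ Q) \ Q)) Δ S) Δ (((T ∩ S) \ T) ∪ T) = {1,2,3,4,7,9,11}
|((T ∪ ((R Δ Q) \ Q)) Δ S) Δ (((T ∩ S) \ T) ∪ T)| = 7

7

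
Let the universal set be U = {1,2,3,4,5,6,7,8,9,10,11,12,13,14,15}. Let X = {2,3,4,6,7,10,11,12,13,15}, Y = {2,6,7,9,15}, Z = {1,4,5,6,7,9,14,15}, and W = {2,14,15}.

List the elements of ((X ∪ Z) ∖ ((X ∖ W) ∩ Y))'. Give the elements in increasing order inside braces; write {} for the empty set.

{6,7,8}

X ∪ Z = {1,2,3,4,5,6,7,9,10,11,12,13,14,15}
X ∖ W = {3,4,6,7,10,11,12,13}
(X ∖ W) ∩ Y = {6,7}
(X ∪ Z) ∖ ((X ∖ W) ∩ Y) = {1,2,3,4,5,9,10,11,12,13,14,15}
((X ∪ Z) ∖ ((X ∖ W) ∩ Y))' = {6,7,8}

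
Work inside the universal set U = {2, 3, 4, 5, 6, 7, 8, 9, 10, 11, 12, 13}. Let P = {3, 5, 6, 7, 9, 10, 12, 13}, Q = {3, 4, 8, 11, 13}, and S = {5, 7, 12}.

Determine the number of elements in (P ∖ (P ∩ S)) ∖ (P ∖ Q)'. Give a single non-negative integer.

P ∩ S = {5, 7, 12}
P ∖ (P ∩ S) = {3, 6, 9, 10, 13}
P ∖ Q = {5, 6, 7, 9, 10, 12}
(P ∖ Q)' = {2, 3, 4, 8, 11, 13}
(P ∖ (P ∩ S)) ∖ (P ∖ Q)' = {6, 9, 10}
|(P ∖ (P ∩ S)) ∖ (P ∖ Q)'| = 3

3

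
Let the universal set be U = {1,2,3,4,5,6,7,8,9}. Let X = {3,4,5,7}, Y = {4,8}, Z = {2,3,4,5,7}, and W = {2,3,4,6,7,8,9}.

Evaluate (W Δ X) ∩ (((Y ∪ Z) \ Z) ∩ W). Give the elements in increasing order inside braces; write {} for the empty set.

{8}

W Δ X = {2,5,6,8,9}
Y ∪ Z = {2,3,4,5,7,8}
(Y ∪ Z) \ Z = {8}
((Y ∪ Z) \ Z) ∩ W = {8}
(W Δ X) ∩ (((Y ∪ Z) \ Z) ∩ W) = {8}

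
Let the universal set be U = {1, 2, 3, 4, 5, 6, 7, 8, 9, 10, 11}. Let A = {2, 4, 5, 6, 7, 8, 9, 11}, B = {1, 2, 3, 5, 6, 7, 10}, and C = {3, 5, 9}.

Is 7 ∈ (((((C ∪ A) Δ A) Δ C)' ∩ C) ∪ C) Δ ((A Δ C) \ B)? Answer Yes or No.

7 ∉ C and 7 ∈ A, so 7 ∈ C ∪ A
7 ∈ (C ∪ A) and 7 ∈ A, so 7 ∉ (C ∪ A) Δ A
7 ∉ ((C ∪ A) Δ A) and 7 ∉ C, so 7 ∉ ((C ∪ A) Δ A) Δ C
7 ∈ (((C ∪ A) Δ A) Δ C)' since 7 ∉ (((C ∪ A) Δ A) Δ C)
7 ∈ (((C ∪ A) Δ A) Δ C)' and 7 ∉ C, so 7 ∉ (((C ∪ A) Δ A) Δ C)' ∩ C
7 ∉ ((((C ∪ A) Δ A) Δ C)' ∩ C) and 7 ∉ C, so 7 ∉ ((((C ∪ A) Δ A) Δ C)' ∩ C) ∪ C
7 ∈ A and 7 ∉ C, so 7 ∈ A Δ C
7 ∈ (A Δ C) and 7 ∈ B, so 7 ∉ (A Δ C) \ B
7 ∉ (((((C ∪ A) Δ A) Δ C)' ∩ C) ∪ C) and 7 ∉ ((A Δ C) \ B), so 7 ∉ (((((C ∪ A) Δ A) Δ C)' ∩ C) ∪ C) Δ ((A Δ C) \ B)

No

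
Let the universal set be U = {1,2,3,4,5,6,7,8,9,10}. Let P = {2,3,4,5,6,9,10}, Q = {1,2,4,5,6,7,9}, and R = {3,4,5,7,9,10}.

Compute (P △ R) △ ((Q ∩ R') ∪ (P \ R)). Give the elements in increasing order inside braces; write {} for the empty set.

{1,7}

P △ R = {2,6,7}
R' = {1,2,6,8}
Q ∩ R' = {1,2,6}
P \ R = {2,6}
(Q ∩ R') ∪ (P \ R) = {1,2,6}
(P △ R) △ ((Q ∩ R') ∪ (P \ R)) = {1,7}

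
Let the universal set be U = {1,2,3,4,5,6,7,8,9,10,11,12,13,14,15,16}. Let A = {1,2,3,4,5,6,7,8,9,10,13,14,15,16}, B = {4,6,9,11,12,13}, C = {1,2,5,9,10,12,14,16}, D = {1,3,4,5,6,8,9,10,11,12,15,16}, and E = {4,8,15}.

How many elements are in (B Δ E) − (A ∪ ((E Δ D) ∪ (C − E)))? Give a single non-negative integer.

0

B Δ E = {6,8,9,11,12,13,15}
E Δ D = {1,3,5,6,9,10,11,12,16}
C − E = {1,2,5,9,10,12,14,16}
(E Δ D) ∪ (C − E) = {1,2,3,5,6,9,10,11,12,14,16}
A ∪ ((E Δ D) ∪ (C − E)) = {1,2,3,4,5,6,7,8,9,10,11,12,13,14,15,16}
(B Δ E) − (A ∪ ((E Δ D) ∪ (C − E))) = {}
|(B Δ E) − (A ∪ ((E Δ D) ∪ (C − E)))| = 0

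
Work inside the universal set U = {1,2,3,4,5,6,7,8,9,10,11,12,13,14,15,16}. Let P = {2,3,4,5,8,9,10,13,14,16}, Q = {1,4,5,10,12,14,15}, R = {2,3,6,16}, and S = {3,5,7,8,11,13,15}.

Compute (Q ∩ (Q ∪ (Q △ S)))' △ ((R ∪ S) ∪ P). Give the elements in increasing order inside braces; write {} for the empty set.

Q △ S = {1,3,4,7,8,10,11,12,13,14}
Q ∪ (Q △ S) = {1,3,4,5,7,8,10,11,12,13,14,15}
Q ∩ (Q ∪ (Q △ S)) = {1,4,5,10,12,14,15}
(Q ∩ (Q ∪ (Q △ S)))' = {2,3,6,7,8,9,11,13,16}
R ∪ S = {2,3,5,6,7,8,11,13,15,16}
(R ∪ S) ∪ P = {2,3,4,5,6,7,8,9,10,11,13,14,15,16}
(Q ∩ (Q ∪ (Q △ S)))' △ ((R ∪ S) ∪ P) = {4,5,10,14,15}

{4,5,10,14,15}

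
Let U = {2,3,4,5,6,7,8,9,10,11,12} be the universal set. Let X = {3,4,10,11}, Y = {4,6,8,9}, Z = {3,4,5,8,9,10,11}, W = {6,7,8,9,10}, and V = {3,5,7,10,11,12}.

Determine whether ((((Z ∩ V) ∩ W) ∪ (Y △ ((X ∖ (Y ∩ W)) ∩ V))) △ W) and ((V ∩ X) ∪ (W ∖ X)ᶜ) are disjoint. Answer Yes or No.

No

Z ∩ V = {3,5,10,11}
(Z ∩ V) ∩ W = {10}
Y ∩ W = {6,8,9}
X ∖ (Y ∩ W) = {3,4,10,11}
(X ∖ (Y ∩ W)) ∩ V = {3,10,11}
Y △ ((X ∖ (Y ∩ W)) ∩ V) = {3,4,6,8,9,10,11}
((Z ∩ V) ∩ W) ∪ (Y △ ((X ∖ (Y ∩ W)) ∩ V)) = {3,4,6,8,9,10,11}
(((Z ∩ V) ∩ W) ∪ (Y △ ((X ∖ (Y ∩ W)) ∩ V))) △ W = {3,4,7,11}
V ∩ X = {3,10,11}
W ∖ X = {6,7,8,9}
(W ∖ X)ᶜ = {2,3,4,5,10,11,12}
(V ∩ X) ∪ (W ∖ X)ᶜ = {2,3,4,5,10,11,12}
3 lies in both, so they are not disjoint.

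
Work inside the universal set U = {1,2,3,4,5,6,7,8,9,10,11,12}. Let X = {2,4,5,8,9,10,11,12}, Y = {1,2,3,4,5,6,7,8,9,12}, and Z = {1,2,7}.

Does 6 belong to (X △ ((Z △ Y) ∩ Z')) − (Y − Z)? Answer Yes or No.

No

6 ∉ Z and 6 ∈ Y, so 6 ∈ Z △ Y
6 ∉ Z, so 6 ∈ Z'
6 ∈ (Z △ Y) and 6 ∈ Z', so 6 ∈ (Z △ Y) ∩ Z'
6 ∉ X and 6 ∈ ((Z △ Y) ∩ Z'), so 6 ∈ X △ ((Z △ Y) ∩ Z')
6 ∈ Y and 6 ∉ Z, so 6 ∈ Y − Z
6 ∈ (X △ ((Z △ Y) ∩ Z')) and 6 ∈ (Y − Z), so 6 ∉ (X △ ((Z △ Y) ∩ Z')) − (Y − Z)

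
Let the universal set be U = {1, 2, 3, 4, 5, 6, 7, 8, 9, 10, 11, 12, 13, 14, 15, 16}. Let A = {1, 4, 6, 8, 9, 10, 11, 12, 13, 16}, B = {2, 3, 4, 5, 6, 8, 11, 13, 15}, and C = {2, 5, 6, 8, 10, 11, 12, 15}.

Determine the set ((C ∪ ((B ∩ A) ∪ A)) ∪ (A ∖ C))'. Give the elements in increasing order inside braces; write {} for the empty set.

{3, 7, 14}

B ∩ A = {4, 6, 8, 11, 13}
(B ∩ A) ∪ A = {1, 4, 6, 8, 9, 10, 11, 12, 13, 16}
C ∪ ((B ∩ A) ∪ A) = {1, 2, 4, 5, 6, 8, 9, 10, 11, 12, 13, 15, 16}
A ∖ C = {1, 4, 9, 13, 16}
(C ∪ ((B ∩ A) ∪ A)) ∪ (A ∖ C) = {1, 2, 4, 5, 6, 8, 9, 10, 11, 12, 13, 15, 16}
((C ∪ ((B ∩ A) ∪ A)) ∪ (A ∖ C))' = {3, 7, 14}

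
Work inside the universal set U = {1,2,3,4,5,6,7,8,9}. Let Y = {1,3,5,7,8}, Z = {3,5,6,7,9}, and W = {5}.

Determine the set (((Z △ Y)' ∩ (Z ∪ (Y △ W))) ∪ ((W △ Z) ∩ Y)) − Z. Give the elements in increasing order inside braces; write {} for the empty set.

{}

Z △ Y = {1,6,8,9}
(Z △ Y)' = {2,3,4,5,7}
Y △ W = {1,3,7,8}
Z ∪ (Y △ W) = {1,3,5,6,7,8,9}
(Z △ Y)' ∩ (Z ∪ (Y △ W)) = {3,5,7}
W △ Z = {3,6,7,9}
(W △ Z) ∩ Y = {3,7}
((Z △ Y)' ∩ (Z ∪ (Y △ W))) ∪ ((W △ Z) ∩ Y) = {3,5,7}
(((Z △ Y)' ∩ (Z ∪ (Y △ W))) ∪ ((W △ Z) ∩ Y)) − Z = {}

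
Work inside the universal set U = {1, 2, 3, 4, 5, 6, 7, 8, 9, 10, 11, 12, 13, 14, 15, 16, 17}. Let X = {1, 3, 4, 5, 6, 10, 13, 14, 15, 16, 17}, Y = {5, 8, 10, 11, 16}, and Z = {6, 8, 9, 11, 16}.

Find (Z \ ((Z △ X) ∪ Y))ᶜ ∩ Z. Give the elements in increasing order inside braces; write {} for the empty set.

Z △ X = {1, 3, 4, 5, 8, 9, 10, 11, 13, 14, 15, 17}
(Z △ X) ∪ Y = {1, 3, 4, 5, 8, 9, 10, 11, 13, 14, 15, 16, 17}
Z \ ((Z △ X) ∪ Y) = {6}
(Z \ ((Z △ X) ∪ Y))ᶜ = {1, 2, 3, 4, 5, 7, 8, 9, 10, 11, 12, 13, 14, 15, 16, 17}
(Z \ ((Z △ X) ∪ Y))ᶜ ∩ Z = {8, 9, 11, 16}

{8, 9, 11, 16}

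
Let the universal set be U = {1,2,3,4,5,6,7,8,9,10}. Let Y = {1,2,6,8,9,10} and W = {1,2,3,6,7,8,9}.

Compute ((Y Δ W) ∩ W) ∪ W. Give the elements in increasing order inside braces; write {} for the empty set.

Y Δ W = {3,7,10}
(Y Δ W) ∩ W = {3,7}
((Y Δ W) ∩ W) ∪ W = {1,2,3,6,7,8,9}

{1,2,3,6,7,8,9}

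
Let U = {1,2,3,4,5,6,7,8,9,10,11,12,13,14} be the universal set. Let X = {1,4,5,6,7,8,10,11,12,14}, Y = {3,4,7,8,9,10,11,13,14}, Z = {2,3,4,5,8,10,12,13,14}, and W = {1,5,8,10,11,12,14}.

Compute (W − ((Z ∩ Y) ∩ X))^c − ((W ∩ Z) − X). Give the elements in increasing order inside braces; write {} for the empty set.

Z ∩ Y = {3,4,8,10,13,14}
(Z ∩ Y) ∩ X = {4,8,10,14}
W − ((Z ∩ Y) ∩ X) = {1,5,11,12}
(W − ((Z ∩ Y) ∩ X))^c = {2,3,4,6,7,8,9,10,13,14}
W ∩ Z = {5,8,10,12,14}
(W ∩ Z) − X = {}
(W − ((Z ∩ Y) ∩ X))^c − ((W ∩ Z) − X) = {2,3,4,6,7,8,9,10,13,14}

{2,3,4,6,7,8,9,10,13,14}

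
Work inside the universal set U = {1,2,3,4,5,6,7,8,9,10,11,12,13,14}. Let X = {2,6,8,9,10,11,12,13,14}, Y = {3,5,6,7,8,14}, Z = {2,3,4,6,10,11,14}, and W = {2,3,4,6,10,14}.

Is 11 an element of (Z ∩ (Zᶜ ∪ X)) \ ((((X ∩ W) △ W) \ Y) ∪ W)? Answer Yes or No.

Yes

11 ∈ Z, so 11 ∉ Zᶜ
11 ∉ Zᶜ and 11 ∈ X, so 11 ∈ Zᶜ ∪ X
11 ∈ Z and 11 ∈ (Zᶜ ∪ X), so 11 ∈ Z ∩ (Zᶜ ∪ X)
11 ∈ X and 11 ∉ W, so 11 ∉ X ∩ W
11 ∉ (X ∩ W) and 11 ∉ W, so 11 ∉ (X ∩ W) △ W
11 ∉ ((X ∩ W) △ W) and 11 ∉ Y, so 11 ∉ ((X ∩ W) △ W) \ Y
11 ∉ (((X ∩ W) △ W) \ Y) and 11 ∉ W, so 11 ∉ (((X ∩ W) △ W) \ Y) ∪ W
11 ∈ (Z ∩ (Zᶜ ∪ X)) and 11 ∉ ((((X ∩ W) △ W) \ Y) ∪ W), so 11 ∈ (Z ∩ (Zᶜ ∪ X)) \ ((((X ∩ W) △ W) \ Y) ∪ W)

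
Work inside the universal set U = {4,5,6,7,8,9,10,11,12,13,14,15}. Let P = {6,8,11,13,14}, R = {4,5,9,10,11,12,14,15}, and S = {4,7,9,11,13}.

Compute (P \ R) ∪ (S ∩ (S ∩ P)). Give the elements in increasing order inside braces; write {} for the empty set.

P \ R = {6,8,13}
S ∩ P = {11,13}
S ∩ (S ∩ P) = {11,13}
(P \ R) ∪ (S ∩ (S ∩ P)) = {6,8,11,13}

{6,8,11,13}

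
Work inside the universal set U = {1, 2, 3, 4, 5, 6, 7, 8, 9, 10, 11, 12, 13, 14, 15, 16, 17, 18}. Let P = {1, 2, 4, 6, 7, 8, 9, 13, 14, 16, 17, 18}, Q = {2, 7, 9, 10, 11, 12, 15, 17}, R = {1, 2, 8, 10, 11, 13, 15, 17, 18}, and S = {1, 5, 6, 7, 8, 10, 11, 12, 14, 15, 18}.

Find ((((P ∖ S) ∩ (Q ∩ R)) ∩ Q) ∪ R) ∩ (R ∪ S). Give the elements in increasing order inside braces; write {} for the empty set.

{1, 2, 8, 10, 11, 13, 15, 17, 18}

P ∖ S = {2, 4, 9, 13, 16, 17}
Q ∩ R = {2, 10, 11, 15, 17}
(P ∖ S) ∩ (Q ∩ R) = {2, 17}
((P ∖ S) ∩ (Q ∩ R)) ∩ Q = {2, 17}
(((P ∖ S) ∩ (Q ∩ R)) ∩ Q) ∪ R = {1, 2, 8, 10, 11, 13, 15, 17, 18}
R ∪ S = {1, 2, 5, 6, 7, 8, 10, 11, 12, 13, 14, 15, 17, 18}
((((P ∖ S) ∩ (Q ∩ R)) ∩ Q) ∪ R) ∩ (R ∪ S) = {1, 2, 8, 10, 11, 13, 15, 17, 18}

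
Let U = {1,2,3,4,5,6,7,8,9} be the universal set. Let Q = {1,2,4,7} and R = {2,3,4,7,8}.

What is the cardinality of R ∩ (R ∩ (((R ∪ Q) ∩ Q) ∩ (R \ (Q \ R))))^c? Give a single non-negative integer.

R ∪ Q = {1,2,3,4,7,8}
(R ∪ Q) ∩ Q = {1,2,4,7}
Q \ R = {1}
R \ (Q \ R) = {2,3,4,7,8}
((R ∪ Q) ∩ Q) ∩ (R \ (Q \ R)) = {2,4,7}
R ∩ (((R ∪ Q) ∩ Q) ∩ (R \ (Q \ R))) = {2,4,7}
(R ∩ (((R ∪ Q) ∩ Q) ∩ (R \ (Q \ R))))^c = {1,3,5,6,8,9}
R ∩ (R ∩ (((R ∪ Q) ∩ Q) ∩ (R \ (Q \ R))))^c = {3,8}
|R ∩ (R ∩ (((R ∪ Q) ∩ Q) ∩ (R \ (Q \ R))))^c| = 2

2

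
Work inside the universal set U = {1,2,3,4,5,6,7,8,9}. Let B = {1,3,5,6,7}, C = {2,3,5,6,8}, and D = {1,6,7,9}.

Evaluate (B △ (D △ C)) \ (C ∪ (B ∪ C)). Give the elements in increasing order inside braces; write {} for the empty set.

{9}

D △ C = {1,2,3,5,7,8,9}
B △ (D △ C) = {2,6,8,9}
B ∪ C = {1,2,3,5,6,7,8}
C ∪ (B ∪ C) = {1,2,3,5,6,7,8}
(B △ (D △ C)) \ (C ∪ (B ∪ C)) = {9}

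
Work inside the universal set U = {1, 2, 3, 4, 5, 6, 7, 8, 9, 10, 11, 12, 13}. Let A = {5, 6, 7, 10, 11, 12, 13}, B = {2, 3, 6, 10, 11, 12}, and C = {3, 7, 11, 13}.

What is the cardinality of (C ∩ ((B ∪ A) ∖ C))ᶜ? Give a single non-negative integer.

B ∪ A = {2, 3, 5, 6, 7, 10, 11, 12, 13}
(B ∪ A) ∖ C = {2, 5, 6, 10, 12}
C ∩ ((B ∪ A) ∖ C) = {}
(C ∩ ((B ∪ A) ∖ C))ᶜ = {1, 2, 3, 4, 5, 6, 7, 8, 9, 10, 11, 12, 13}
|(C ∩ ((B ∪ A) ∖ C))ᶜ| = 13

13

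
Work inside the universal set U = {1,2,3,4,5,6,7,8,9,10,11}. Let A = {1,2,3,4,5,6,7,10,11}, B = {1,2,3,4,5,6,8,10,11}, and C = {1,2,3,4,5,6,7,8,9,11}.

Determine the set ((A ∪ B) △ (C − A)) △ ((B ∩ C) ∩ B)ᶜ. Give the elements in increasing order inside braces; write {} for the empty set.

{1,2,3,4,5,6,11}

A ∪ B = {1,2,3,4,5,6,7,8,10,11}
C − A = {8,9}
(A ∪ B) △ (C − A) = {1,2,3,4,5,6,7,9,10,11}
B ∩ C = {1,2,3,4,5,6,8,11}
(B ∩ C) ∩ B = {1,2,3,4,5,6,8,11}
((B ∩ C) ∩ B)ᶜ = {7,9,10}
((A ∪ B) △ (C − A)) △ ((B ∩ C) ∩ B)ᶜ = {1,2,3,4,5,6,11}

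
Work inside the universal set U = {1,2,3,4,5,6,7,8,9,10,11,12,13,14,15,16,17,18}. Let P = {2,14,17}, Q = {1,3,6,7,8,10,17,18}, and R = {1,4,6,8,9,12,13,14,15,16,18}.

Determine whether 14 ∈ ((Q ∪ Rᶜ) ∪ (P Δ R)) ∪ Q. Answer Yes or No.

14 ∈ R, so 14 ∉ Rᶜ
14 ∉ Q and 14 ∉ Rᶜ, so 14 ∉ Q ∪ Rᶜ
14 ∈ P and 14 ∈ R, so 14 ∉ P Δ R
14 ∉ (Q ∪ Rᶜ) and 14 ∉ (P Δ R), so 14 ∉ (Q ∪ Rᶜ) ∪ (P Δ R)
14 ∉ ((Q ∪ Rᶜ) ∪ (P Δ R)) and 14 ∉ Q, so 14 ∉ ((Q ∪ Rᶜ) ∪ (P Δ R)) ∪ Q

No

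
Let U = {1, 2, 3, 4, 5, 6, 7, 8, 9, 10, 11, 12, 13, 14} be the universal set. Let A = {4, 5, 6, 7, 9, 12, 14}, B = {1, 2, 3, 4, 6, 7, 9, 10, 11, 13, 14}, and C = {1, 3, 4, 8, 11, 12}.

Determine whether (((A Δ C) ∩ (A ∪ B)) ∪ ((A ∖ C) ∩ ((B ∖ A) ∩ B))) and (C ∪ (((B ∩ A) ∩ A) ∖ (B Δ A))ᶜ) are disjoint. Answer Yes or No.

A Δ C = {1, 3, 5, 6, 7, 8, 9, 11, 14}
A ∪ B = {1, 2, 3, 4, 5, 6, 7, 9, 10, 11, 12, 13, 14}
(A Δ C) ∩ (A ∪ B) = {1, 3, 5, 6, 7, 9, 11, 14}
A ∖ C = {5, 6, 7, 9, 14}
B ∖ A = {1, 2, 3, 10, 11, 13}
(B ∖ A) ∩ B = {1, 2, 3, 10, 11, 13}
(A ∖ C) ∩ ((B ∖ A) ∩ B) = {}
((A Δ C) ∩ (A ∪ B)) ∪ ((A ∖ C) ∩ ((B ∖ A) ∩ B)) = {1, 3, 5, 6, 7, 9, 11, 14}
B ∩ A = {4, 6, 7, 9, 14}
(B ∩ A) ∩ A = {4, 6, 7, 9, 14}
B Δ A = {1, 2, 3, 5, 10, 11, 12, 13}
((B ∩ A) ∩ A) ∖ (B Δ A) = {4, 6, 7, 9, 14}
(((B ∩ A) ∩ A) ∖ (B Δ A))ᶜ = {1, 2, 3, 5, 8, 10, 11, 12, 13}
C ∪ (((B ∩ A) ∩ A) ∖ (B Δ A))ᶜ = {1, 2, 3, 4, 5, 8, 10, 11, 12, 13}
1 lies in both, so they are not disjoint.

No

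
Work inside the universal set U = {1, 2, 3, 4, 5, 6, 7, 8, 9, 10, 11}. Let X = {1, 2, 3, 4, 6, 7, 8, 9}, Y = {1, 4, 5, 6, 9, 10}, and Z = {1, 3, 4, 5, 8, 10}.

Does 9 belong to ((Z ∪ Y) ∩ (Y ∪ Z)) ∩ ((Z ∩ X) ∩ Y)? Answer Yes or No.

9 ∉ Z and 9 ∈ Y, so 9 ∈ Z ∪ Y
9 ∈ Y and 9 ∉ Z, so 9 ∈ Y ∪ Z
9 ∈ (Z ∪ Y) and 9 ∈ (Y ∪ Z), so 9 ∈ (Z ∪ Y) ∩ (Y ∪ Z)
9 ∉ Z and 9 ∈ X, so 9 ∉ Z ∩ X
9 ∉ (Z ∩ X) and 9 ∈ Y, so 9 ∉ (Z ∩ X) ∩ Y
9 ∈ ((Z ∪ Y) ∩ (Y ∪ Z)) and 9 ∉ ((Z ∩ X) ∩ Y), so 9 ∉ ((Z ∪ Y) ∩ (Y ∪ Z)) ∩ ((Z ∩ X) ∩ Y)

No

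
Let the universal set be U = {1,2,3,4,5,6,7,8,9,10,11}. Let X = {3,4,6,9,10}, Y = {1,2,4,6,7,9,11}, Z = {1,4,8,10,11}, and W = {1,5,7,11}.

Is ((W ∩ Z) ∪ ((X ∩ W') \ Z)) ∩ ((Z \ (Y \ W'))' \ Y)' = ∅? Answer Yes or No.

W ∩ Z = {1,11}
W' = {2,3,4,6,8,9,10}
X ∩ W' = {3,4,6,9,10}
(X ∩ W') \ Z = {3,6,9}
(W ∩ Z) ∪ ((X ∩ W') \ Z) = {1,3,6,9,11}
Y \ W' = {1,7,11}
Z \ (Y \ W') = {4,8,10}
(Z \ (Y \ W'))' = {1,2,3,5,6,7,9,11}
(Z \ (Y \ W'))' \ Y = {3,5}
((Z \ (Y \ W'))' \ Y)' = {1,2,4,6,7,8,9,10,11}
1 lies in both, so they are not disjoint.

No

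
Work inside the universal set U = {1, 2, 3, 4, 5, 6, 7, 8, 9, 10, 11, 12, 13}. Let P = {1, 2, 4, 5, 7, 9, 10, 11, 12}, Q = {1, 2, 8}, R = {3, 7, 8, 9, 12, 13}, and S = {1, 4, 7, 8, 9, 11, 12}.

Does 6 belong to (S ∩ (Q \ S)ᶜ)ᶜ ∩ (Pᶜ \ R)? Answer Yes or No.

6 ∉ Q and 6 ∉ S, so 6 ∉ Q \ S
6 ∈ (Q \ S)ᶜ since 6 ∉ (Q \ S)
6 ∉ S and 6 ∈ (Q \ S)ᶜ, so 6 ∉ S ∩ (Q \ S)ᶜ
6 ∈ (S ∩ (Q \ S)ᶜ)ᶜ since 6 ∉ (S ∩ (Q \ S)ᶜ)
6 ∉ P, so 6 ∈ Pᶜ
6 ∈ Pᶜ and 6 ∉ R, so 6 ∈ Pᶜ \ R
6 ∈ (S ∩ (Q \ S)ᶜ)ᶜ and 6 ∈ (Pᶜ \ R), so 6 ∈ (S ∩ (Q \ S)ᶜ)ᶜ ∩ (Pᶜ \ R)

Yes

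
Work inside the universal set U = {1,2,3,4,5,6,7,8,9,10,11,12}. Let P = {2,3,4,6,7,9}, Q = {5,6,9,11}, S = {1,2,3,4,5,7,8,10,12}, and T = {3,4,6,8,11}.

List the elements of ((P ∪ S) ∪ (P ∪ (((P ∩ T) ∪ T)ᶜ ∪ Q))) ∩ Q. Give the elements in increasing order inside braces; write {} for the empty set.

P ∪ S = {1,2,3,4,5,6,7,8,9,10,12}
P ∩ T = {3,4,6}
(P ∩ T) ∪ T = {3,4,6,8,11}
((P ∩ T) ∪ T)ᶜ = {1,2,5,7,9,10,12}
((P ∩ T) ∪ T)ᶜ ∪ Q = {1,2,5,6,7,9,10,11,12}
P ∪ (((P ∩ T) ∪ T)ᶜ ∪ Q) = {1,2,3,4,5,6,7,9,10,11,12}
(P ∪ S) ∪ (P ∪ (((P ∩ T) ∪ T)ᶜ ∪ Q)) = {1,2,3,4,5,6,7,8,9,10,11,12}
((P ∪ S) ∪ (P ∪ (((P ∩ T) ∪ T)ᶜ ∪ Q))) ∩ Q = {5,6,9,11}

{5,6,9,11}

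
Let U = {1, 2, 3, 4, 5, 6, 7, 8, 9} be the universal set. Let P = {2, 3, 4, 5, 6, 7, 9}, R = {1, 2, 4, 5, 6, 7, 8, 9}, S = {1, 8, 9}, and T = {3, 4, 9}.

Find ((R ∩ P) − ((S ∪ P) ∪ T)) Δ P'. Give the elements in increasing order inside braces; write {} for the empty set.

R ∩ P = {2, 4, 5, 6, 7, 9}
S ∪ P = {1, 2, 3, 4, 5, 6, 7, 8, 9}
(S ∪ P) ∪ T = {1, 2, 3, 4, 5, 6, 7, 8, 9}
(R ∩ P) − ((S ∪ P) ∪ T) = {}
P' = {1, 8}
((R ∩ P) − ((S ∪ P) ∪ T)) Δ P' = {1, 8}

{1, 8}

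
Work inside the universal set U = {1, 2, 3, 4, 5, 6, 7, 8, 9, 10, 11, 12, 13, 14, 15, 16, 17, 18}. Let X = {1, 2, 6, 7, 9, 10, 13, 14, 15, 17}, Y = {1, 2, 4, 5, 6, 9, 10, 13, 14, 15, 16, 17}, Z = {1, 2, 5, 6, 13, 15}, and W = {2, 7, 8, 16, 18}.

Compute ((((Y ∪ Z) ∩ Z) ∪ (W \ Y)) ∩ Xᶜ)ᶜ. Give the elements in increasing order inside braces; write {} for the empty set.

Y ∪ Z = {1, 2, 4, 5, 6, 9, 10, 13, 14, 15, 16, 17}
(Y ∪ Z) ∩ Z = {1, 2, 5, 6, 13, 15}
W \ Y = {7, 8, 18}
((Y ∪ Z) ∩ Z) ∪ (W \ Y) = {1, 2, 5, 6, 7, 8, 13, 15, 18}
Xᶜ = {3, 4, 5, 8, 11, 12, 16, 18}
(((Y ∪ Z) ∩ Z) ∪ (W \ Y)) ∩ Xᶜ = {5, 8, 18}
((((Y ∪ Z) ∩ Z) ∪ (W \ Y)) ∩ Xᶜ)ᶜ = {1, 2, 3, 4, 6, 7, 9, 10, 11, 12, 13, 14, 15, 16, 17}

{1, 2, 3, 4, 6, 7, 9, 10, 11, 12, 13, 14, 15, 16, 17}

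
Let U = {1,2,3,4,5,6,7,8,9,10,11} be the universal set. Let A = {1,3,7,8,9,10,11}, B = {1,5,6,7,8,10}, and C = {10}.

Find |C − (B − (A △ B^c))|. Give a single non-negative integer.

1

B^c = {2,3,4,9,11}
A △ B^c = {1,2,4,7,8,10}
B − (A △ B^c) = {5,6}
C − (B − (A △ B^c)) = {10}
|C − (B − (A △ B^c))| = 1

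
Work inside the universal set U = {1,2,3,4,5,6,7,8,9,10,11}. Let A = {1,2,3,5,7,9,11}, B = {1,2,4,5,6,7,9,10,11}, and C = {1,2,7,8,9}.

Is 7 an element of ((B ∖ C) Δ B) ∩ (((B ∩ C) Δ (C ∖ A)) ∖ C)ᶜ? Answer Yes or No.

Yes

7 ∈ B and 7 ∈ C, so 7 ∉ B ∖ C
7 ∉ (B ∖ C) and 7 ∈ B, so 7 ∈ (B ∖ C) Δ B
7 ∈ B and 7 ∈ C, so 7 ∈ B ∩ C
7 ∈ C and 7 ∈ A, so 7 ∉ C ∖ A
7 ∈ (B ∩ C) and 7 ∉ (C ∖ A), so 7 ∈ (B ∩ C) Δ (C ∖ A)
7 ∈ ((B ∩ C) Δ (C ∖ A)) and 7 ∈ C, so 7 ∉ ((B ∩ C) Δ (C ∖ A)) ∖ C
7 ∈ (((B ∩ C) Δ (C ∖ A)) ∖ C)ᶜ since 7 ∉ (((B ∩ C) Δ (C ∖ A)) ∖ C)
7 ∈ ((B ∖ C) Δ B) and 7 ∈ (((B ∩ C) Δ (C ∖ A)) ∖ C)ᶜ, so 7 ∈ ((B ∖ C) Δ B) ∩ (((B ∩ C) Δ (C ∖ A)) ∖ C)ᶜ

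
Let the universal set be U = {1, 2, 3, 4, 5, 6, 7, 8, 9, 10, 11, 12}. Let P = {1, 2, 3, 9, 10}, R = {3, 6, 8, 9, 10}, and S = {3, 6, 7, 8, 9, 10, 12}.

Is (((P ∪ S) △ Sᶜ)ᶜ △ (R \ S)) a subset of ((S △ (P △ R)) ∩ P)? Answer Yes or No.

Yes

P ∪ S = {1, 2, 3, 6, 7, 8, 9, 10, 12}
Sᶜ = {1, 2, 4, 5, 11}
(P ∪ S) △ Sᶜ = {3, 4, 5, 6, 7, 8, 9, 10, 11, 12}
((P ∪ S) △ Sᶜ)ᶜ = {1, 2}
R \ S = {}
((P ∪ S) △ Sᶜ)ᶜ △ (R \ S) = {1, 2}
P △ R = {1, 2, 6, 8}
S △ (P △ R) = {1, 2, 3, 7, 9, 10, 12}
(S △ (P △ R)) ∩ P = {1, 2, 3, 9, 10}
Every element of {1, 2} is in {1, 2, 3, 9, 10}, so ((P ∪ S) △ Sᶜ)ᶜ △ (R \ S) ⊆ (S △ (P △ R)) ∩ P.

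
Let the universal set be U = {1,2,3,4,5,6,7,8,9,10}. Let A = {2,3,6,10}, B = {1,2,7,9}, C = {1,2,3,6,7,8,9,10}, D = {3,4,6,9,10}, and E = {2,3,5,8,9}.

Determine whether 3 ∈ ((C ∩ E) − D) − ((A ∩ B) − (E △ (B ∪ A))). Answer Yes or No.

3 ∈ C and 3 ∈ E, so 3 ∈ C ∩ E
3 ∈ (C ∩ E) and 3 ∈ D, so 3 ∉ (C ∩ E) − D
3 ∈ A and 3 ∉ B, so 3 ∉ A ∩ B
3 ∉ B and 3 ∈ A, so 3 ∈ B ∪ A
3 ∈ E and 3 ∈ (B ∪ A), so 3 ∉ E △ (B ∪ A)
3 ∉ (A ∩ B) and 3 ∉ (E △ (B ∪ A)), so 3 ∉ (A ∩ B) − (E △ (B ∪ A))
3 ∉ ((C ∩ E) − D) and 3 ∉ ((A ∩ B) − (E △ (B ∪ A))), so 3 ∉ ((C ∩ E) − D) − ((A ∩ B) − (E △ (B ∪ A)))

No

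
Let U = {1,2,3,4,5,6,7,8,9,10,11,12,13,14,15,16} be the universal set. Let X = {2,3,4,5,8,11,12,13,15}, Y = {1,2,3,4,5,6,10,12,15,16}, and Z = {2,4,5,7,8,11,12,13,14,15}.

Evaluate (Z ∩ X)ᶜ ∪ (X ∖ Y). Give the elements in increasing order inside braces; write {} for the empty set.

Z ∩ X = {2,4,5,8,11,12,13,15}
(Z ∩ X)ᶜ = {1,3,6,7,9,10,14,16}
X ∖ Y = {8,11,13}
(Z ∩ X)ᶜ ∪ (X ∖ Y) = {1,3,6,7,8,9,10,11,13,14,16}

{1,3,6,7,8,9,10,11,13,14,16}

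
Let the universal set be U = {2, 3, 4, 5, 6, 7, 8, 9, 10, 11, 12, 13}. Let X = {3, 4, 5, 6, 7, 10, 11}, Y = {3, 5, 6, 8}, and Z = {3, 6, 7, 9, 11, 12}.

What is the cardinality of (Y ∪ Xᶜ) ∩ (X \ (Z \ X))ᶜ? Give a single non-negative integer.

5

Xᶜ = {2, 8, 9, 12, 13}
Y ∪ Xᶜ = {2, 3, 5, 6, 8, 9, 12, 13}
Z \ X = {9, 12}
X \ (Z \ X) = {3, 4, 5, 6, 7, 10, 11}
(X \ (Z \ X))ᶜ = {2, 8, 9, 12, 13}
(Y ∪ Xᶜ) ∩ (X \ (Z \ X))ᶜ = {2, 8, 9, 12, 13}
|(Y ∪ Xᶜ) ∩ (X \ (Z \ X))ᶜ| = 5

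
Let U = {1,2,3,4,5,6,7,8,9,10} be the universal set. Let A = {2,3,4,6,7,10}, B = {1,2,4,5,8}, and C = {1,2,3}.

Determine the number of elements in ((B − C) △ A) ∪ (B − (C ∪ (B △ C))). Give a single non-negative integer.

7

B − C = {4,5,8}
(B − C) △ A = {2,3,5,6,7,8,10}
B △ C = {3,4,5,8}
C ∪ (B △ C) = {1,2,3,4,5,8}
B − (C ∪ (B △ C)) = {}
((B − C) △ A) ∪ (B − (C ∪ (B △ C))) = {2,3,5,6,7,8,10}
|((B − C) △ A) ∪ (B − (C ∪ (B △ C)))| = 7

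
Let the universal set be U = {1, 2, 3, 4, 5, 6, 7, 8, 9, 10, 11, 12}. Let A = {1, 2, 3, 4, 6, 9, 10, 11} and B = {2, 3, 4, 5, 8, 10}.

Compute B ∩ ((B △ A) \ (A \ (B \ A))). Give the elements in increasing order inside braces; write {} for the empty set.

B △ A = {1, 5, 6, 8, 9, 11}
B \ A = {5, 8}
A \ (B \ A) = {1, 2, 3, 4, 6, 9, 10, 11}
(B △ A) \ (A \ (B \ A)) = {5, 8}
B ∩ ((B △ A) \ (A \ (B \ A))) = {5, 8}

{5, 8}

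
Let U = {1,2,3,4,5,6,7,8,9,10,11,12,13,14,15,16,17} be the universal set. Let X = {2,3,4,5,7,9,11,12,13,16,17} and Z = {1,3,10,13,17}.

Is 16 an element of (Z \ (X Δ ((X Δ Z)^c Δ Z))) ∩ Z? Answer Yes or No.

16 ∈ X and 16 ∉ Z, so 16 ∈ X Δ Z
16 ∉ (X Δ Z)^c since 16 ∈ (X Δ Z)
16 ∉ (X Δ Z)^c and 16 ∉ Z, so 16 ∉ (X Δ Z)^c Δ Z
16 ∈ X and 16 ∉ ((X Δ Z)^c Δ Z), so 16 ∈ X Δ ((X Δ Z)^c Δ Z)
16 ∉ Z and 16 ∈ (X Δ ((X Δ Z)^c Δ Z)), so 16 ∉ Z \ (X Δ ((X Δ Z)^c Δ Z))
16 ∉ (Z \ (X Δ ((X Δ Z)^c Δ Z))) and 16 ∉ Z, so 16 ∉ (Z \ (X Δ ((X Δ Z)^c Δ Z))) ∩ Z

No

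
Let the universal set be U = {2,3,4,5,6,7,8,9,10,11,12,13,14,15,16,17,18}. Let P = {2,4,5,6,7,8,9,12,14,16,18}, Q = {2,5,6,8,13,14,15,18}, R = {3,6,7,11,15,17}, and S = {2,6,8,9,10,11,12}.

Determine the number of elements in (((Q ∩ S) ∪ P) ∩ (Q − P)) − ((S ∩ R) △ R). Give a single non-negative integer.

Q ∩ S = {2,6,8}
(Q ∩ S) ∪ P = {2,4,5,6,7,8,9,12,14,16,18}
Q − P = {13,15}
((Q ∩ S) ∪ P) ∩ (Q − P) = {}
S ∩ R = {6,11}
(S ∩ R) △ R = {3,7,15,17}
(((Q ∩ S) ∪ P) ∩ (Q − P)) − ((S ∩ R) △ R) = {}
|(((Q ∩ S) ∪ P) ∩ (Q − P)) − ((S ∩ R) △ R)| = 0

0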